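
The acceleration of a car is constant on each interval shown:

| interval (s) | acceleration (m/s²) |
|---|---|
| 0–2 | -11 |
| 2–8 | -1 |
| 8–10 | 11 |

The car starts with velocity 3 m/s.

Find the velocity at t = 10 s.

Δv equals the area under the a-t graph; then v = v₀ + Δv.
0–2 s: -11 × 2 = -22 m/s
2–8 s: -1 × 6 = -6 m/s
8–10 s: 11 × 2 = 22 m/s
Δv = -6 m/s, so v(10) = 3 + (-6) = -3 m/s.

-3 m/s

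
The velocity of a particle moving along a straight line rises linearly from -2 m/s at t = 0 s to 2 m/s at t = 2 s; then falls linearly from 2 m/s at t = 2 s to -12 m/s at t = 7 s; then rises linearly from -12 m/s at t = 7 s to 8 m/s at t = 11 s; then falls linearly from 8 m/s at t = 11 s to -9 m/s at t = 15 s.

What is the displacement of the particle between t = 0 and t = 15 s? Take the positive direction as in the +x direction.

Displacement is the signed area under the v-t curve.
0–2 s: ½(-2 + 2)(2) = 0 m
2–7 s: ½(2 + -12)(5) = -25 m
7–11 s: ½(-12 + 8)(4) = -8 m
11–15 s: ½(8 + -9)(4) = -2 m
Net displacement = -35 m

-35 m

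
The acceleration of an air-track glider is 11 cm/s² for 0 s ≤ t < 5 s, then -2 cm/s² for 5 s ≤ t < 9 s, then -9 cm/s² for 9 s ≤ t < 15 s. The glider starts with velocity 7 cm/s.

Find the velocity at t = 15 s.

0 cm/s

Δv equals the area under the a-t graph; then v = v₀ + Δv.
0–5 s: 11 × 5 = 55 cm/s
5–9 s: -2 × 4 = -8 cm/s
9–15 s: -9 × 6 = -54 cm/s
Δv = -7 cm/s, so v(15) = 7 + (-7) = 0 cm/s.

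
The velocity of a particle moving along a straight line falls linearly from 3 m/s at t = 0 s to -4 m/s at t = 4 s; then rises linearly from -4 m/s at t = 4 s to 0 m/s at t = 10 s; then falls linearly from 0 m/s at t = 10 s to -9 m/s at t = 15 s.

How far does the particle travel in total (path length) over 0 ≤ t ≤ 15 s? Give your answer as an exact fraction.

Total distance travelled is ∫|v| dt — sum the magnitudes of each area piece.
0–4 s: v = 0 at t = 12/7 s; triangle areas 18/7 + 32/7 = 50/7 m
4–10 s: |½(-4 + 0)(6)| = 12 m
10–15 s: |½(0 + -9)(5)| = 22.5 m
Total distance = 583/14 m

583/14 m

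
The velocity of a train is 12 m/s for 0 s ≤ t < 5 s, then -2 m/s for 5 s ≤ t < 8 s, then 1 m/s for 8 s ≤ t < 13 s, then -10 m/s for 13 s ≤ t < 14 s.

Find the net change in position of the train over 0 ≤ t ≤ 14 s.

49 m

Net displacement equals the area under the velocity-time graph (areas below the axis count negative).
0–5 s: 12 × 5 = 60 m
5–8 s: -2 × 3 = -6 m
8–13 s: 1 × 5 = 5 m
13–14 s: -10 × 1 = -10 m
Net displacement = 49 m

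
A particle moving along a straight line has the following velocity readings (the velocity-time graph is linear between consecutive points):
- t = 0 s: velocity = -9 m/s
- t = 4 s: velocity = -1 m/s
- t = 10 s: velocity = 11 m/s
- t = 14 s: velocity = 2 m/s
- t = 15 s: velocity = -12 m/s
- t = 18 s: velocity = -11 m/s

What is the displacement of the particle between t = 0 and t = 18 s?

-3.5 m

Net displacement equals the area under the velocity-time graph (areas below the axis count negative).
0–4 s: ½(-9 + -1)(4) = -20 m
4–10 s: ½(-1 + 11)(6) = 30 m
10–14 s: ½(11 + 2)(4) = 26 m
14–15 s: ½(2 + -12)(1) = -5 m
15–18 s: ½(-12 + -11)(3) = -34.5 m
Net displacement = -3.5 m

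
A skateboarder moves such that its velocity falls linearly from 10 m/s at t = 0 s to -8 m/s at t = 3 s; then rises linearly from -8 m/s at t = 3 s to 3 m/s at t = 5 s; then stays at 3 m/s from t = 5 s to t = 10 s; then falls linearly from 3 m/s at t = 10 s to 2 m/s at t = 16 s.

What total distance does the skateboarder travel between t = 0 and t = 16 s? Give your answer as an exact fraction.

1660/33 m

Total distance travelled is ∫|v| dt — sum the magnitudes of each area piece.
0–3 s: v = 0 at t = 5/3 s; triangle areas 25/3 + 16/3 = 41/3 m
3–5 s: v = 0 at t = 49/11 s; triangle areas 64/11 + 9/11 = 73/11 m
5–10 s: |3| × 5 = 15 m
10–16 s: |½(3 + 2)(6)| = 15 m
Total distance = 1660/33 m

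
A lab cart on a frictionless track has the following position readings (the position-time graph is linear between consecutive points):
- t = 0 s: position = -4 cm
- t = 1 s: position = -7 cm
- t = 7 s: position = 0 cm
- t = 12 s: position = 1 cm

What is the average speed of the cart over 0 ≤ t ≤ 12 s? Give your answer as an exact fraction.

Average speed = (total path length)/(elapsed time); on a piecewise-linear x-t graph the path length is Σ|Δx|.
0–1 s: |Δx| = |-7 − -4| = 3 cm
1–7 s: |Δx| = |0 − -7| = 7 cm
7–12 s: |Δx| = |1 − 0| = 1 cm
Total path = 11 cm; average speed = 11/12 = 11/12 cm/s.

11/12 cm/s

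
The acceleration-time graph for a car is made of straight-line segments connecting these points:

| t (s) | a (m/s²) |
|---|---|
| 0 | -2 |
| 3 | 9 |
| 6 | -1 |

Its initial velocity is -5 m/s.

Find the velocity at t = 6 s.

Δv equals the area under the a-t graph; then v = v₀ + Δv.
0–3 s: ½(-2 + 9)(3) = 10.5 m/s
3–6 s: ½(9 + -1)(3) = 12 m/s
Δv = 22.5 m/s, so v(6) = -5 + (22.5) = 17.5 m/s.

17.5 m/s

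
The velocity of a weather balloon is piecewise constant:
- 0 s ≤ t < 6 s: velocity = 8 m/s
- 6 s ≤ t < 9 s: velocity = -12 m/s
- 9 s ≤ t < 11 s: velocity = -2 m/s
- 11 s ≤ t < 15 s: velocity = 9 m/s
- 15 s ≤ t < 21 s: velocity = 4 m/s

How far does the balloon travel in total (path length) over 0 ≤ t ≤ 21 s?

148 m

Total distance travelled is ∫|v| dt — sum the magnitudes of each area piece.
0–6 s: |8| × 6 = 48 m
6–9 s: |-12| × 3 = 36 m
9–11 s: |-2| × 2 = 4 m
11–15 s: |9| × 4 = 36 m
15–21 s: |4| × 6 = 24 m
Total distance = 148 m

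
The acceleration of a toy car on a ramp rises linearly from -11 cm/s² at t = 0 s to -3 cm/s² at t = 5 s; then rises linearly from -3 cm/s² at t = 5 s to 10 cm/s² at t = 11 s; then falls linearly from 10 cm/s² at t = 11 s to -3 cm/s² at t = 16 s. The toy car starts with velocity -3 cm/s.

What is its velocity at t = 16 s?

0.5 cm/s

Δv equals the area under the a-t graph; then v = v₀ + Δv.
0–5 s: ½(-11 + -3)(5) = -35 cm/s
5–11 s: ½(-3 + 10)(6) = 21 cm/s
11–16 s: ½(10 + -3)(5) = 17.5 cm/s
Δv = 3.5 cm/s, so v(16) = -3 + (3.5) = 0.5 cm/s.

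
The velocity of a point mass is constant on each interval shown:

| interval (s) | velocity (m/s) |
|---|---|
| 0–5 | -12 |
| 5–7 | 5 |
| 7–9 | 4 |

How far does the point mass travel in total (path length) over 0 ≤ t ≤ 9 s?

78 m

Total distance travelled is ∫|v| dt — sum the magnitudes of each area piece.
0–5 s: |-12| × 5 = 60 m
5–7 s: |5| × 2 = 10 m
7–9 s: |4| × 2 = 8 m
Total distance = 78 m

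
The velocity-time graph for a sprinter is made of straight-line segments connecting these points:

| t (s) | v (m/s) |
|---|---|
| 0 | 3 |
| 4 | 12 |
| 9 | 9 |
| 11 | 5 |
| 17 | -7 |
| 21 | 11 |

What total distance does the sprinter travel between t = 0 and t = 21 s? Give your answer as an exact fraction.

1205/9 m

Distance (not displacement) is the total path length: add the absolute areas under v-t.
0–4 s: |½(3 + 12)(4)| = 30 m
4–9 s: |½(12 + 9)(5)| = 52.5 m
9–11 s: |½(9 + 5)(2)| = 14 m
11–17 s: v = 0 at t = 13.5 s; triangle areas 6.25 + 12.25 = 18.5 m
17–21 s: v = 0 at t = 167/9 s; triangle areas 49/9 + 121/9 = 170/9 m
Total distance = 1205/9 m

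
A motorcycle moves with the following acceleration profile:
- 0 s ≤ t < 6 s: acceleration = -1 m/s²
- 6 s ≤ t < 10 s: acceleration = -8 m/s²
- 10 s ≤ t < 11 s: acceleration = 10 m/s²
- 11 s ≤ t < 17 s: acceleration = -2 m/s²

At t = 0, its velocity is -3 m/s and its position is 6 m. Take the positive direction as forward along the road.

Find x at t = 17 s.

On each constant-a segment, Δv = aΔt and Δx = v₀Δt + ½aΔt²; chain segment to segment.
0–6 s: v starts -3 m/s; Δx = -3·6 + ½·-1·6² = -36 m; v ends -9 m/s.
6–10 s: v starts -9 m/s; Δx = -9·4 + ½·-8·4² = -100 m; v ends -41 m/s.
10–11 s: v starts -41 m/s; Δx = -41·1 + ½·10·1² = -36 m; v ends -31 m/s.
11–17 s: v starts -31 m/s; Δx = -31·6 + ½·-2·6² = -222 m; v ends -43 m/s.
x(17) = 6 + Σ Δx = -388 m.

-388 m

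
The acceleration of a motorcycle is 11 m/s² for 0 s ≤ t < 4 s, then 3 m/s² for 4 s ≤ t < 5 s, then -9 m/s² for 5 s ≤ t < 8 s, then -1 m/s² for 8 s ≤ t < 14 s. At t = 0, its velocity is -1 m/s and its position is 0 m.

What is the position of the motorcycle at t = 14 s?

322 m

On each constant-a segment, Δv = aΔt and Δx = v₀Δt + ½aΔt²; chain segment to segment.
0–4 s: v starts -1 m/s; Δx = -1·4 + ½·11·4² = 84 m; v ends 43 m/s.
4–5 s: v starts 43 m/s; Δx = 43·1 + ½·3·1² = 44.5 m; v ends 46 m/s.
5–8 s: v starts 46 m/s; Δx = 46·3 + ½·-9·3² = 97.5 m; v ends 19 m/s.
8–14 s: v starts 19 m/s; Δx = 19·6 + ½·-1·6² = 96 m; v ends 13 m/s.
x(14) = 0 + Σ Δx = 322 m.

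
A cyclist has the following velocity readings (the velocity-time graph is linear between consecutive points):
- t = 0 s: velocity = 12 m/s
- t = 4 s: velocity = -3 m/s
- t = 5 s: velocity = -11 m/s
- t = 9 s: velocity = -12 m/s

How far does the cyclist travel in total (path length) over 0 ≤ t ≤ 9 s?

Total distance travelled is ∫|v| dt — sum the magnitudes of each area piece.
0–4 s: v = 0 at t = 3.2 s; triangle areas 19.2 + 1.2 = 20.4 m
4–5 s: |½(-3 + -11)(1)| = 7 m
5–9 s: |½(-11 + -12)(4)| = 46 m
Total distance = 73.4 m

73.4 m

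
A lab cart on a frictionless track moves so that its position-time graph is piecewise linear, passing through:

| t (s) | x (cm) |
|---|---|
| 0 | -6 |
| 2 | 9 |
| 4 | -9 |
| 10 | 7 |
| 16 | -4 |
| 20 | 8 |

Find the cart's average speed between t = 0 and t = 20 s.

3.6 cm/s

Average speed = (total path length)/(elapsed time); on a piecewise-linear x-t graph the path length is Σ|Δx|.
0–2 s: |Δx| = |9 − -6| = 15 cm
2–4 s: |Δx| = |-9 − 9| = 18 cm
4–10 s: |Δx| = |7 − -9| = 16 cm
10–16 s: |Δx| = |-4 − 7| = 11 cm
16–20 s: |Δx| = |8 − -4| = 12 cm
Total path = 72 cm; average speed = 72/20 = 3.6 cm/s.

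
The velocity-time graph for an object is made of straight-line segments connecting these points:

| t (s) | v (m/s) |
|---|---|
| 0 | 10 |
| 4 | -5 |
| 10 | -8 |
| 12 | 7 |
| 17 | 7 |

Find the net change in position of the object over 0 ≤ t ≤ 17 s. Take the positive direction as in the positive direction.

5 m

Net displacement equals the area under the velocity-time graph (areas below the axis count negative).
0–4 s: ½(10 + -5)(4) = 10 m
4–10 s: ½(-5 + -8)(6) = -39 m
10–12 s: ½(-8 + 7)(2) = -1 m
12–17 s: 7 × 5 = 35 m
Net displacement = 5 m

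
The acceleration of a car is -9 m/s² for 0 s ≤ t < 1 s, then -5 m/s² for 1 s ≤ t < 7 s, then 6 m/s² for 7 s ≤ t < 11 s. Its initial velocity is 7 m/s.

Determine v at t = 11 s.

-8 m/s

Δv equals the area under the a-t graph; then v = v₀ + Δv.
0–1 s: -9 × 1 = -9 m/s
1–7 s: -5 × 6 = -30 m/s
7–11 s: 6 × 4 = 24 m/s
Δv = -15 m/s, so v(11) = 7 + (-15) = -8 m/s.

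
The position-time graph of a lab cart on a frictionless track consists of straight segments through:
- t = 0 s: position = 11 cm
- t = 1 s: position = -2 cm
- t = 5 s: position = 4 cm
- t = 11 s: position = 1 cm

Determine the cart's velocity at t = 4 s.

1.5 cm/s

Velocity is the slope of the x-t graph on 1–5 s: (4 − -2)/(5 − 1) = 1.5 cm/s.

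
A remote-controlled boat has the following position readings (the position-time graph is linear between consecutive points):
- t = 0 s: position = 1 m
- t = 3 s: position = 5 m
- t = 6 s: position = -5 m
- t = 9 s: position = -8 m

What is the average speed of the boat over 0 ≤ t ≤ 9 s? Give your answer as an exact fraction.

17/9 m/s

Average speed = (total path length)/(elapsed time); on a piecewise-linear x-t graph the path length is Σ|Δx|.
0–3 s: |Δx| = |5 − 1| = 4 m
3–6 s: |Δx| = |-5 − 5| = 10 m
6–9 s: |Δx| = |-8 − -5| = 3 m
Total path = 17 m; average speed = 17/9 = 17/9 m/s.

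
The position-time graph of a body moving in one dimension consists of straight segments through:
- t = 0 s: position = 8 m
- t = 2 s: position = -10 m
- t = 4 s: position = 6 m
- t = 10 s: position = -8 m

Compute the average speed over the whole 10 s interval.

Average speed = (total path length)/(elapsed time); on a piecewise-linear x-t graph the path length is Σ|Δx|.
0–2 s: |Δx| = |-10 − 8| = 18 m
2–4 s: |Δx| = |6 − -10| = 16 m
4–10 s: |Δx| = |-8 − 6| = 14 m
Total path = 48 m; average speed = 48/10 = 4.8 m/s.

4.8 m/s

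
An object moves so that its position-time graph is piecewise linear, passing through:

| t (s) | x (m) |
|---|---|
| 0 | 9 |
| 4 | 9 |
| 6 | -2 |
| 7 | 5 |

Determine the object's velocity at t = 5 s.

-5.5 m/s

Velocity is the slope of the x-t graph on 4–6 s: (-2 − 9)/(6 − 4) = -5.5 m/s.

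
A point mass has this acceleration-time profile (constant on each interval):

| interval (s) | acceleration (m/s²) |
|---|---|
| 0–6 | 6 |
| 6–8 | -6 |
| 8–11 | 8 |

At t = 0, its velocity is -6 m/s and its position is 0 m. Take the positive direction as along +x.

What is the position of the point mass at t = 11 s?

210 m

On each constant-a segment, Δv = aΔt and Δx = v₀Δt + ½aΔt²; chain segment to segment.
0–6 s: v starts -6 m/s; Δx = -6·6 + ½·6·6² = 72 m; v ends 30 m/s.
6–8 s: v starts 30 m/s; Δx = 30·2 + ½·-6·2² = 48 m; v ends 18 m/s.
8–11 s: v starts 18 m/s; Δx = 18·3 + ½·8·3² = 90 m; v ends 42 m/s.
x(11) = 0 + Σ Δx = 210 m.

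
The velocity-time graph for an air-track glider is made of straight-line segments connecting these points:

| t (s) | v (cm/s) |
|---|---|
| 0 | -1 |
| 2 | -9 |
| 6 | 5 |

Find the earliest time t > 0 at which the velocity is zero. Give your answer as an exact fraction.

v changes sign on 2–6 s (from -9 to 5); the graph is linear there, so v = 0 at t = 2 + (9)·(6 − 2)/(5 − -9) = 32/7 s.

t = 32/7 s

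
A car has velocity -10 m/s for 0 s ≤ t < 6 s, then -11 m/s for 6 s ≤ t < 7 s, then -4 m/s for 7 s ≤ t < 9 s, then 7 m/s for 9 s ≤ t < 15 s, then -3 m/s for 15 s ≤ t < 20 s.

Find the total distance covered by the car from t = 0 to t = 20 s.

Total distance travelled is ∫|v| dt — sum the magnitudes of each area piece.
0–6 s: |-10| × 6 = 60 m
6–7 s: |-11| × 1 = 11 m
7–9 s: |-4| × 2 = 8 m
9–15 s: |7| × 6 = 42 m
15–20 s: |-3| × 5 = 15 m
Total distance = 136 m

136 m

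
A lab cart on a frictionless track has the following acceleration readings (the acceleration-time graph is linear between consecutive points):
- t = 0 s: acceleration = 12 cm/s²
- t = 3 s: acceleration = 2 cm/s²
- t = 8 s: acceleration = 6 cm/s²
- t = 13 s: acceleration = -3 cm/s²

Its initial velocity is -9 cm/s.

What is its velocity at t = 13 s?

39.5 cm/s

Δv equals the area under the a-t graph; then v = v₀ + Δv.
0–3 s: ½(12 + 2)(3) = 21 cm/s
3–8 s: ½(2 + 6)(5) = 20 cm/s
8–13 s: ½(6 + -3)(5) = 7.5 cm/s
Δv = 48.5 cm/s, so v(13) = -9 + (48.5) = 39.5 cm/s.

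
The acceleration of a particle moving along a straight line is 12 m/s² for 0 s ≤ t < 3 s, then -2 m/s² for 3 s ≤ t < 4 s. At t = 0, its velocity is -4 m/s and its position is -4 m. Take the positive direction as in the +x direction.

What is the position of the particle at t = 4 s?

69 m

On each constant-a segment, Δv = aΔt and Δx = v₀Δt + ½aΔt²; chain segment to segment.
0–3 s: v starts -4 m/s; Δx = -4·3 + ½·12·3² = 42 m; v ends 32 m/s.
3–4 s: v starts 32 m/s; Δx = 32·1 + ½·-2·1² = 31 m; v ends 30 m/s.
x(4) = -4 + Σ Δx = 69 m.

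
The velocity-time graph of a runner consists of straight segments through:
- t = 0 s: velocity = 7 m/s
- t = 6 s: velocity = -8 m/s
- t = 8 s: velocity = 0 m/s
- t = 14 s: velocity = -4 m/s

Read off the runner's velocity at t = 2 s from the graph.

2 m/s

On 0–6 s the graph is linear from 7 to -8 m/s: v(2) = 7 + (-8 − 7)·(2 − 0)/(6 − 0) = 2 m/s.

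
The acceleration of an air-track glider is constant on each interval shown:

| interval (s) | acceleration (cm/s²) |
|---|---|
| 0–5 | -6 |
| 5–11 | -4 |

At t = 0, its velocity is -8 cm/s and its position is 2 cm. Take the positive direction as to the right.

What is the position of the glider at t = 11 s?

-413 cm

On each constant-a segment, Δv = aΔt and Δx = v₀Δt + ½aΔt²; chain segment to segment.
0–5 s: v starts -8 cm/s; Δx = -8·5 + ½·-6·5² = -115 cm; v ends -38 cm/s.
5–11 s: v starts -38 cm/s; Δx = -38·6 + ½·-4·6² = -300 cm; v ends -62 cm/s.
x(11) = 2 + Σ Δx = -413 cm.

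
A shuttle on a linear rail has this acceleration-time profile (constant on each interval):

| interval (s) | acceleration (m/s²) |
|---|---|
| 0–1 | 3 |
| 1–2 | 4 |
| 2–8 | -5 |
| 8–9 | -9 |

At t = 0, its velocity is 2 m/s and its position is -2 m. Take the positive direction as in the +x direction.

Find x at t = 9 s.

-53 m

On each constant-a segment, Δv = aΔt and Δx = v₀Δt + ½aΔt²; chain segment to segment.
0–1 s: v starts 2 m/s; Δx = 2·1 + ½·3·1² = 3.5 m; v ends 5 m/s.
1–2 s: v starts 5 m/s; Δx = 5·1 + ½·4·1² = 7 m; v ends 9 m/s.
2–8 s: v starts 9 m/s; Δx = 9·6 + ½·-5·6² = -36 m; v ends -21 m/s.
8–9 s: v starts -21 m/s; Δx = -21·1 + ½·-9·1² = -25.5 m; v ends -30 m/s.
x(9) = -2 + Σ Δx = -53 m.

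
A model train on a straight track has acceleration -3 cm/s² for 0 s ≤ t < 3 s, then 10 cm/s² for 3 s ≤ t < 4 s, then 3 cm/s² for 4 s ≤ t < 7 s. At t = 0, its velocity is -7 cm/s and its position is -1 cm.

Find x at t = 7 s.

On each constant-a segment, Δv = aΔt and Δx = v₀Δt + ½aΔt²; chain segment to segment.
0–3 s: v starts -7 cm/s; Δx = -7·3 + ½·-3·3² = -34.5 cm; v ends -16 cm/s.
3–4 s: v starts -16 cm/s; Δx = -16·1 + ½·10·1² = -11 cm; v ends -6 cm/s.
4–7 s: v starts -6 cm/s; Δx = -6·3 + ½·3·3² = -4.5 cm; v ends 3 cm/s.
x(7) = -1 + Σ Δx = -51 cm.

-51 cm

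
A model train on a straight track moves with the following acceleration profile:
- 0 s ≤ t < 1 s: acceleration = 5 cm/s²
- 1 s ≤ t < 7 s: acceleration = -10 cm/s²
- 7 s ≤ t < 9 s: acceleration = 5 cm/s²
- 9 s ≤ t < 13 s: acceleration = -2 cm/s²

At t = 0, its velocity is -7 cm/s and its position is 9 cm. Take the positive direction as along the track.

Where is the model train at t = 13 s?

-525.5 cm

On each constant-a segment, Δv = aΔt and Δx = v₀Δt + ½aΔt²; chain segment to segment.
0–1 s: v starts -7 cm/s; Δx = -7·1 + ½·5·1² = -4.5 cm; v ends -2 cm/s.
1–7 s: v starts -2 cm/s; Δx = -2·6 + ½·-10·6² = -192 cm; v ends -62 cm/s.
7–9 s: v starts -62 cm/s; Δx = -62·2 + ½·5·2² = -114 cm; v ends -52 cm/s.
9–13 s: v starts -52 cm/s; Δx = -52·4 + ½·-2·4² = -224 cm; v ends -60 cm/s.
x(13) = 9 + Σ Δx = -525.5 cm.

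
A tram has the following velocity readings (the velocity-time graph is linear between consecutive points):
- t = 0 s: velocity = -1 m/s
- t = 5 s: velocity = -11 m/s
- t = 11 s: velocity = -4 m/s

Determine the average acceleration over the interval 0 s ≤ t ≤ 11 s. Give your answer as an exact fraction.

-3/11 m/s²

Average acceleration = Δv/Δt = (-4 − -1)/(11 − 0) = -3/11 m/s².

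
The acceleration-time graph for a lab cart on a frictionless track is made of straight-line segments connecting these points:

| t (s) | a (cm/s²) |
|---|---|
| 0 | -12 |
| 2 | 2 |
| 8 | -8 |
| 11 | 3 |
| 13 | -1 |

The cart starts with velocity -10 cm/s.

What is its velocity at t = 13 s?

Δv equals the area under the a-t graph; then v = v₀ + Δv.
0–2 s: ½(-12 + 2)(2) = -10 cm/s
2–8 s: ½(2 + -8)(6) = -18 cm/s
8–11 s: ½(-8 + 3)(3) = -7.5 cm/s
11–13 s: ½(3 + -1)(2) = 2 cm/s
Δv = -33.5 cm/s, so v(13) = -10 + (-33.5) = -43.5 cm/s.

-43.5 cm/s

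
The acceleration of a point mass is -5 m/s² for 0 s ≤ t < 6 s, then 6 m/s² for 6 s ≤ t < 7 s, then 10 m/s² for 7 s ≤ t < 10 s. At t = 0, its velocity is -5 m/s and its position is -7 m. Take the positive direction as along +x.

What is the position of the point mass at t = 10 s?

On each constant-a segment, Δv = aΔt and Δx = v₀Δt + ½aΔt²; chain segment to segment.
0–6 s: v starts -5 m/s; Δx = -5·6 + ½·-5·6² = -120 m; v ends -35 m/s.
6–7 s: v starts -35 m/s; Δx = -35·1 + ½·6·1² = -32 m; v ends -29 m/s.
7–10 s: v starts -29 m/s; Δx = -29·3 + ½·10·3² = -42 m; v ends 1 m/s.
x(10) = -7 + Σ Δx = -201 m.

-201 m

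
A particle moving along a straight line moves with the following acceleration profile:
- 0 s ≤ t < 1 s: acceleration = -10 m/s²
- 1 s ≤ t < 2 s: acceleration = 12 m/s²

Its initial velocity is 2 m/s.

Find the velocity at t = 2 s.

Δv equals the area under the a-t graph; then v = v₀ + Δv.
0–1 s: -10 × 1 = -10 m/s
1–2 s: 12 × 1 = 12 m/s
Δv = 2 m/s, so v(2) = 2 + (2) = 4 m/s.

4 m/s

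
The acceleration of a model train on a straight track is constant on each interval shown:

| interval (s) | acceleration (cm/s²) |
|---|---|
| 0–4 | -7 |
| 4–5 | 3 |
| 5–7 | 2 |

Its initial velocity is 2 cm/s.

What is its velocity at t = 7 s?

Δv equals the area under the a-t graph; then v = v₀ + Δv.
0–4 s: -7 × 4 = -28 cm/s
4–5 s: 3 × 1 = 3 cm/s
5–7 s: 2 × 2 = 4 cm/s
Δv = -21 cm/s, so v(7) = 2 + (-21) = -19 cm/s.

-19 cm/s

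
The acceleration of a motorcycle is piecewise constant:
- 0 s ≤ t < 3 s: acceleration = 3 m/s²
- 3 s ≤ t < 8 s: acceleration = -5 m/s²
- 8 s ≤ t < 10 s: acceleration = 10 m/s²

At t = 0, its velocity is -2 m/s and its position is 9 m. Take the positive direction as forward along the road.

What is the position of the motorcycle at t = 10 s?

-27 m

On each constant-a segment, Δv = aΔt and Δx = v₀Δt + ½aΔt²; chain segment to segment.
0–3 s: v starts -2 m/s; Δx = -2·3 + ½·3·3² = 7.5 m; v ends 7 m/s.
3–8 s: v starts 7 m/s; Δx = 7·5 + ½·-5·5² = -27.5 m; v ends -18 m/s.
8–10 s: v starts -18 m/s; Δx = -18·2 + ½·10·2² = -16 m; v ends 2 m/s.
x(10) = 9 + Σ Δx = -27 m.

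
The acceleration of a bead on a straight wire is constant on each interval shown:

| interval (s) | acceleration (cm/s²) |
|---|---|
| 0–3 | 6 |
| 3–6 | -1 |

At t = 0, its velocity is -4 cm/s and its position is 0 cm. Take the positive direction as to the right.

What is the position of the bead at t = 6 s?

52.5 cm

On each constant-a segment, Δv = aΔt and Δx = v₀Δt + ½aΔt²; chain segment to segment.
0–3 s: v starts -4 cm/s; Δx = -4·3 + ½·6·3² = 15 cm; v ends 14 cm/s.
3–6 s: v starts 14 cm/s; Δx = 14·3 + ½·-1·3² = 37.5 cm; v ends 11 cm/s.
x(6) = 0 + Σ Δx = 52.5 cm.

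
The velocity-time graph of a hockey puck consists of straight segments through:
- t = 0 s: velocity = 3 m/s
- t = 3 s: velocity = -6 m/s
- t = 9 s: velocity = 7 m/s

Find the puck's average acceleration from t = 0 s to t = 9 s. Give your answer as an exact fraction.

Average acceleration = Δv/Δt = (7 − 3)/(9 − 0) = 4/9 m/s².

4/9 m/s²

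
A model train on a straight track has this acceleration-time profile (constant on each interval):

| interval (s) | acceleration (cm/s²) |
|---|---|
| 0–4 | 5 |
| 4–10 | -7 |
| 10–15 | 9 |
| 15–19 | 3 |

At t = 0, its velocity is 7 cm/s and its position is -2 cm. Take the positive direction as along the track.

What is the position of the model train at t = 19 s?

283.5 cm

On each constant-a segment, Δv = aΔt and Δx = v₀Δt + ½aΔt²; chain segment to segment.
0–4 s: v starts 7 cm/s; Δx = 7·4 + ½·5·4² = 68 cm; v ends 27 cm/s.
4–10 s: v starts 27 cm/s; Δx = 27·6 + ½·-7·6² = 36 cm; v ends -15 cm/s.
10–15 s: v starts -15 cm/s; Δx = -15·5 + ½·9·5² = 37.5 cm; v ends 30 cm/s.
15–19 s: v starts 30 cm/s; Δx = 30·4 + ½·3·4² = 144 cm; v ends 42 cm/s.
x(19) = -2 + Σ Δx = 283.5 cm.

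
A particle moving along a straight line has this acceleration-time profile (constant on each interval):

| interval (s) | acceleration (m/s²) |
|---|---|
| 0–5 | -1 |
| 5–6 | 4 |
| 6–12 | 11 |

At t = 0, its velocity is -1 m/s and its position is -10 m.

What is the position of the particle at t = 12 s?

On each constant-a segment, Δv = aΔt and Δx = v₀Δt + ½aΔt²; chain segment to segment.
0–5 s: v starts -1 m/s; Δx = -1·5 + ½·-1·5² = -17.5 m; v ends -6 m/s.
5–6 s: v starts -6 m/s; Δx = -6·1 + ½·4·1² = -4 m; v ends -2 m/s.
6–12 s: v starts -2 m/s; Δx = -2·6 + ½·11·6² = 186 m; v ends 64 m/s.
x(12) = -10 + Σ Δx = 154.5 m.

154.5 m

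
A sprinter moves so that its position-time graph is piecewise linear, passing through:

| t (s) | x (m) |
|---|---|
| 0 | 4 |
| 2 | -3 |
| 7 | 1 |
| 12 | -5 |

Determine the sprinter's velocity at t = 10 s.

-1.2 m/s

Velocity is the slope of the x-t graph on 7–12 s: (-5 − 1)/(12 − 7) = -1.2 m/s.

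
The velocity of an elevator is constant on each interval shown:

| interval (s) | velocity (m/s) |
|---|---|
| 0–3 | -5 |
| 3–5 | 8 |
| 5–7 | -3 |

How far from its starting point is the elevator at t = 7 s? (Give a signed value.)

-5 m

Net displacement equals the area under the velocity-time graph (areas below the axis count negative).
0–3 s: -5 × 3 = -15 m
3–5 s: 8 × 2 = 16 m
5–7 s: -3 × 2 = -6 m
Net displacement = -5 m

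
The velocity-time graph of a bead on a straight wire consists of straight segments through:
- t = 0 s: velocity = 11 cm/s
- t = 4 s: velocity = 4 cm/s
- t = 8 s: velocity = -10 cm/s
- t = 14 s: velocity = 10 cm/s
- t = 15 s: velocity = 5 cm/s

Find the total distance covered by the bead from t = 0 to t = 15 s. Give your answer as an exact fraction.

Distance (not displacement) is the total path length: add the absolute areas under v-t.
0–4 s: |½(11 + 4)(4)| = 30 cm
4–8 s: v = 0 at t = 36/7 s; triangle areas 16/7 + 100/7 = 116/7 cm
8–14 s: v = 0 at t = 11 s; triangle areas 15 + 15 = 30 cm
14–15 s: |½(10 + 5)(1)| = 7.5 cm
Total distance = 1177/14 cm

1177/14 cm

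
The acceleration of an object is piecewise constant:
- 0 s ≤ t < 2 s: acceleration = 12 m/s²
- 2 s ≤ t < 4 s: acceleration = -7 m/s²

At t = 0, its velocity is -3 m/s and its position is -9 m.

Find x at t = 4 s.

On each constant-a segment, Δv = aΔt and Δx = v₀Δt + ½aΔt²; chain segment to segment.
0–2 s: v starts -3 m/s; Δx = -3·2 + ½·12·2² = 18 m; v ends 21 m/s.
2–4 s: v starts 21 m/s; Δx = 21·2 + ½·-7·2² = 28 m; v ends 7 m/s.
x(4) = -9 + Σ Δx = 37 m.

37 m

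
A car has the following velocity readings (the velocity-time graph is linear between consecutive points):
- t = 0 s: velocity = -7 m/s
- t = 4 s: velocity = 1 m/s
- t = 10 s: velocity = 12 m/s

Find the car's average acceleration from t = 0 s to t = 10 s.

1.9 m/s²

Average acceleration = Δv/Δt = (12 − -7)/(10 − 0) = 1.9 m/s².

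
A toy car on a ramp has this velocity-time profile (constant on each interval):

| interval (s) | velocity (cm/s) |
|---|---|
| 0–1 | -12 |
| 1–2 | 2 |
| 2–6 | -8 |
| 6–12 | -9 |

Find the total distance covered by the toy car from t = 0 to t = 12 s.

100 cm

Distance (not displacement) is the total path length: add the absolute areas under v-t.
0–1 s: |-12| × 1 = 12 cm
1–2 s: |2| × 1 = 2 cm
2–6 s: |-8| × 4 = 32 cm
6–12 s: |-9| × 6 = 54 cm
Total distance = 100 cm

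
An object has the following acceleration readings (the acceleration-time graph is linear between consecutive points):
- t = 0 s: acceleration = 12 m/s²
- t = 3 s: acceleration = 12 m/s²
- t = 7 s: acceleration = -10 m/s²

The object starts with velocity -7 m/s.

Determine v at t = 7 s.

Δv equals the area under the a-t graph; then v = v₀ + Δv.
0–3 s: 12 × 3 = 36 m/s
3–7 s: ½(12 + -10)(4) = 4 m/s
Δv = 40 m/s, so v(7) = -7 + (40) = 33 m/s.

33 m/s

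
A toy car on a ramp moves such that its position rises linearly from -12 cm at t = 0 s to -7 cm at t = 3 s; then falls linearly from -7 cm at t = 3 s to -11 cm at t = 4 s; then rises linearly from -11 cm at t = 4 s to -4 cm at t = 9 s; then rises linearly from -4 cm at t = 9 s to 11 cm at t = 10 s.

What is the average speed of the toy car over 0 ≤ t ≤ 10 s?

Average speed = (total path length)/(elapsed time); on a piecewise-linear x-t graph the path length is Σ|Δx|.
0–3 s: |Δx| = |-7 − -12| = 5 cm
3–4 s: |Δx| = |-11 − -7| = 4 cm
4–9 s: |Δx| = |-4 − -11| = 7 cm
9–10 s: |Δx| = |11 − -4| = 15 cm
Total path = 31 cm; average speed = 31/10 = 3.1 cm/s.

3.1 cm/s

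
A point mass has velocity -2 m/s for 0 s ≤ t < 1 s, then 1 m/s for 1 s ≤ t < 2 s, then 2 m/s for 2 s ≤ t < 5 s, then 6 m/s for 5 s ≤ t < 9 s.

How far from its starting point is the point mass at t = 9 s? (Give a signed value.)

Net displacement equals the area under the velocity-time graph (areas below the axis count negative).
0–1 s: -2 × 1 = -2 m
1–2 s: 1 × 1 = 1 m
2–5 s: 2 × 3 = 6 m
5–9 s: 6 × 4 = 24 m
Net displacement = 29 m

29 m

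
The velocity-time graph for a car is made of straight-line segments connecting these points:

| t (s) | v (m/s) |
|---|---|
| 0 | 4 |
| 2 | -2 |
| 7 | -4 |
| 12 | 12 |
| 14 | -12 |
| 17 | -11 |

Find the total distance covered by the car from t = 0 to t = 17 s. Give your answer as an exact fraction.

539/6 m

Distance (not displacement) is the total path length: add the absolute areas under v-t.
0–2 s: v = 0 at t = 4/3 s; triangle areas 8/3 + 2/3 = 10/3 m
2–7 s: |½(-2 + -4)(5)| = 15 m
7–12 s: v = 0 at t = 8.25 s; triangle areas 2.5 + 22.5 = 25 m
12–14 s: v = 0 at t = 13 s; triangle areas 6 + 6 = 12 m
14–17 s: |½(-12 + -11)(3)| = 34.5 m
Total distance = 539/6 m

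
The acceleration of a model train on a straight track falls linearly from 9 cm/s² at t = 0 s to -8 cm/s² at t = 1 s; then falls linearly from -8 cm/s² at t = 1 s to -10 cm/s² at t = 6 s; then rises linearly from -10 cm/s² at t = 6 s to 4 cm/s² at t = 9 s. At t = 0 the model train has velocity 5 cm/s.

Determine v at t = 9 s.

Δv equals the area under the a-t graph; then v = v₀ + Δv.
0–1 s: ½(9 + -8)(1) = 0.5 cm/s
1–6 s: ½(-8 + -10)(5) = -45 cm/s
6–9 s: ½(-10 + 4)(3) = -9 cm/s
Δv = -53.5 cm/s, so v(9) = 5 + (-53.5) = -48.5 cm/s.

-48.5 cm/s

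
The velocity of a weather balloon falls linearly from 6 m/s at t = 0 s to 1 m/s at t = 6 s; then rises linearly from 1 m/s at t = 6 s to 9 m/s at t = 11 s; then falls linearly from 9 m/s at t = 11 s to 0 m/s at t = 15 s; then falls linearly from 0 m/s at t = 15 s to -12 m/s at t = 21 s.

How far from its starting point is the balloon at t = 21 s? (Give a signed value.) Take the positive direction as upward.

Displacement is the signed area under the v-t curve.
0–6 s: ½(6 + 1)(6) = 21 m
6–11 s: ½(1 + 9)(5) = 25 m
11–15 s: ½(9 + 0)(4) = 18 m
15–21 s: ½(0 + -12)(6) = -36 m
Net displacement = 28 m

28 m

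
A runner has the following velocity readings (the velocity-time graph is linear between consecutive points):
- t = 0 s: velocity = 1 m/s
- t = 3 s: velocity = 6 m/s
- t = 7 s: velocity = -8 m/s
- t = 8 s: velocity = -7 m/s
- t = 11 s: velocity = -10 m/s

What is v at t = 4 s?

2.5 m/s

On 3–7 s the graph is linear from 6 to -8 m/s: v(4) = 6 + (-8 − 6)·(4 − 3)/(7 − 3) = 2.5 m/s.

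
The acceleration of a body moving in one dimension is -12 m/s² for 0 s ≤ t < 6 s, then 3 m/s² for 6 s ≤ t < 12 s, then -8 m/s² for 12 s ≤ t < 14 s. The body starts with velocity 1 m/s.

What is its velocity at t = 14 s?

-69 m/s

Δv equals the area under the a-t graph; then v = v₀ + Δv.
0–6 s: -12 × 6 = -72 m/s
6–12 s: 3 × 6 = 18 m/s
12–14 s: -8 × 2 = -16 m/s
Δv = -70 m/s, so v(14) = 1 + (-70) = -69 m/s.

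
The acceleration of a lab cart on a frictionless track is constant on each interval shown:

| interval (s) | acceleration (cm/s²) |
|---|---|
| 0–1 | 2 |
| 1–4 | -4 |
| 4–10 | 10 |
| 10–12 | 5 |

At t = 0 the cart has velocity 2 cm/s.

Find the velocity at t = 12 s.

Δv equals the area under the a-t graph; then v = v₀ + Δv.
0–1 s: 2 × 1 = 2 cm/s
1–4 s: -4 × 3 = -12 cm/s
4–10 s: 10 × 6 = 60 cm/s
10–12 s: 5 × 2 = 10 cm/s
Δv = 60 cm/s, so v(12) = 2 + (60) = 62 cm/s.

62 cm/s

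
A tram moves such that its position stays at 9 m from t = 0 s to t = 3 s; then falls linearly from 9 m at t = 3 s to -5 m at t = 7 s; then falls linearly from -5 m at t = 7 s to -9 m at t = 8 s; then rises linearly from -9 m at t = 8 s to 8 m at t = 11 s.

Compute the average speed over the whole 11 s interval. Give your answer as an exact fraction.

Average speed = (total path length)/(elapsed time); on a piecewise-linear x-t graph the path length is Σ|Δx|.
0–3 s: |Δx| = |9 − 9| = 0 m
3–7 s: |Δx| = |-5 − 9| = 14 m
7–8 s: |Δx| = |-9 − -5| = 4 m
8–11 s: |Δx| = |8 − -9| = 17 m
Total path = 35 m; average speed = 35/11 = 35/11 m/s.

35/11 m/s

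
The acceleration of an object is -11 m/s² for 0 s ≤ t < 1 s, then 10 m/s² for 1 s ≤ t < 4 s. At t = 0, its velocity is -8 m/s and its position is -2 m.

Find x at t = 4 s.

-27.5 m

On each constant-a segment, Δv = aΔt and Δx = v₀Δt + ½aΔt²; chain segment to segment.
0–1 s: v starts -8 m/s; Δx = -8·1 + ½·-11·1² = -13.5 m; v ends -19 m/s.
1–4 s: v starts -19 m/s; Δx = -19·3 + ½·10·3² = -12 m; v ends 11 m/s.
x(4) = -2 + Σ Δx = -27.5 m.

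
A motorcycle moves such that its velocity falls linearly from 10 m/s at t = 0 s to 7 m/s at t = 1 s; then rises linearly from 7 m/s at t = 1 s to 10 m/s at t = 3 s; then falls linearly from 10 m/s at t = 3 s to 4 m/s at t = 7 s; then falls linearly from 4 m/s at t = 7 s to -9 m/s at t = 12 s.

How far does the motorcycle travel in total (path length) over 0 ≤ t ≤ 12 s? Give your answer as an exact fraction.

938/13 m

Distance (not displacement) is the total path length: add the absolute areas under v-t.
0–1 s: |½(10 + 7)(1)| = 8.5 m
1–3 s: |½(7 + 10)(2)| = 17 m
3–7 s: |½(10 + 4)(4)| = 28 m
7–12 s: v = 0 at t = 111/13 s; triangle areas 40/13 + 405/26 = 485/26 m
Total distance = 938/13 m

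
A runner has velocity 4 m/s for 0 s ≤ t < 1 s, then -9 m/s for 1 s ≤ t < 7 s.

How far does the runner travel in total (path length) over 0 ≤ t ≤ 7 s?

Total distance travelled is ∫|v| dt — sum the magnitudes of each area piece.
0–1 s: |4| × 1 = 4 m
1–7 s: |-9| × 6 = 54 m
Total distance = 58 m

58 m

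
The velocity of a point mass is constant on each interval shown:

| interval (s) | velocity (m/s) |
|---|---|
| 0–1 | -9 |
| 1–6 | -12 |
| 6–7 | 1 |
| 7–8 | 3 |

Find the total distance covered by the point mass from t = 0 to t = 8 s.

73 m

Distance (not displacement) is the total path length: add the absolute areas under v-t.
0–1 s: |-9| × 1 = 9 m
1–6 s: |-12| × 5 = 60 m
6–7 s: |1| × 1 = 1 m
7–8 s: |3| × 1 = 3 m
Total distance = 73 m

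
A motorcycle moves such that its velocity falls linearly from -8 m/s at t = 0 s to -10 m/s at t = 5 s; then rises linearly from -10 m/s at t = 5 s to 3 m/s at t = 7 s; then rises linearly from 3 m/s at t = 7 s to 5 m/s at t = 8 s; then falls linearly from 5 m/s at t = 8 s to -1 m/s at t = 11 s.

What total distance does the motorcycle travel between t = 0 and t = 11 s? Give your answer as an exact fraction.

Total distance travelled is ∫|v| dt — sum the magnitudes of each area piece.
0–5 s: |½(-8 + -10)(5)| = 45 m
5–7 s: v = 0 at t = 85/13 s; triangle areas 100/13 + 9/13 = 109/13 m
7–8 s: |½(3 + 5)(1)| = 4 m
8–11 s: v = 0 at t = 10.5 s; triangle areas 6.25 + 0.25 = 6.5 m
Total distance = 1661/26 m

1661/26 m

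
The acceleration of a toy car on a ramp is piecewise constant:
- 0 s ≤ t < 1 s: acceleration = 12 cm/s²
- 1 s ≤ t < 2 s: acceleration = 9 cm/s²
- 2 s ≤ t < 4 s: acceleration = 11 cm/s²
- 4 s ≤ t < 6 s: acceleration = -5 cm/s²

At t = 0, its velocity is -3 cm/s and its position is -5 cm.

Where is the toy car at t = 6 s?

139.5 cm

On each constant-a segment, Δv = aΔt and Δx = v₀Δt + ½aΔt²; chain segment to segment.
0–1 s: v starts -3 cm/s; Δx = -3·1 + ½·12·1² = 3 cm; v ends 9 cm/s.
1–2 s: v starts 9 cm/s; Δx = 9·1 + ½·9·1² = 13.5 cm; v ends 18 cm/s.
2–4 s: v starts 18 cm/s; Δx = 18·2 + ½·11·2² = 58 cm; v ends 40 cm/s.
4–6 s: v starts 40 cm/s; Δx = 40·2 + ½·-5·2² = 70 cm; v ends 30 cm/s.
x(6) = -5 + Σ Δx = 139.5 cm.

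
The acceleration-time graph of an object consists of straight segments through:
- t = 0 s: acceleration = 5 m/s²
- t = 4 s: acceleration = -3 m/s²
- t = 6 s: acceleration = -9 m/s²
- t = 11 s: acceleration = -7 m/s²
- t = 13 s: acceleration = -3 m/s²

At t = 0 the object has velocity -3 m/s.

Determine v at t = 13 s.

-61 m/s

Δv equals the area under the a-t graph; then v = v₀ + Δv.
0–4 s: ½(5 + -3)(4) = 4 m/s
4–6 s: ½(-3 + -9)(2) = -12 m/s
6–11 s: ½(-9 + -7)(5) = -40 m/s
11–13 s: ½(-7 + -3)(2) = -10 m/s
Δv = -58 m/s, so v(13) = -3 + (-58) = -61 m/s.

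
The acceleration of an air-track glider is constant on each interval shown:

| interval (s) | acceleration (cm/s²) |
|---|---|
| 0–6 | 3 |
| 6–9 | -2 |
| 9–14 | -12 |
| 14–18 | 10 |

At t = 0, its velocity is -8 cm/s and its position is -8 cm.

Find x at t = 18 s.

On each constant-a segment, Δv = aΔt and Δx = v₀Δt + ½aΔt²; chain segment to segment.
0–6 s: v starts -8 cm/s; Δx = -8·6 + ½·3·6² = 6 cm; v ends 10 cm/s.
6–9 s: v starts 10 cm/s; Δx = 10·3 + ½·-2·3² = 21 cm; v ends 4 cm/s.
9–14 s: v starts 4 cm/s; Δx = 4·5 + ½·-12·5² = -130 cm; v ends -56 cm/s.
14–18 s: v starts -56 cm/s; Δx = -56·4 + ½·10·4² = -144 cm; v ends -16 cm/s.
x(18) = -8 + Σ Δx = -255 cm.

-255 cm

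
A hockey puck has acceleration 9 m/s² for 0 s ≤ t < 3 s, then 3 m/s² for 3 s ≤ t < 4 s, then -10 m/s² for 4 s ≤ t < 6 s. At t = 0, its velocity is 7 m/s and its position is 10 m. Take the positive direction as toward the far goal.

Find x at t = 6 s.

161 m

On each constant-a segment, Δv = aΔt and Δx = v₀Δt + ½aΔt²; chain segment to segment.
0–3 s: v starts 7 m/s; Δx = 7·3 + ½·9·3² = 61.5 m; v ends 34 m/s.
3–4 s: v starts 34 m/s; Δx = 34·1 + ½·3·1² = 35.5 m; v ends 37 m/s.
4–6 s: v starts 37 m/s; Δx = 37·2 + ½·-10·2² = 54 m; v ends 17 m/s.
x(6) = 10 + Σ Δx = 161 m.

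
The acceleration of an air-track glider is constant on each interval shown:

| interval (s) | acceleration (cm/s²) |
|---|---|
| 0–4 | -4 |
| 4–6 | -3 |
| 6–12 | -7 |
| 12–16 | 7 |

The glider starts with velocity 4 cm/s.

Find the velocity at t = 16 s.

-32 cm/s

Δv equals the area under the a-t graph; then v = v₀ + Δv.
0–4 s: -4 × 4 = -16 cm/s
4–6 s: -3 × 2 = -6 cm/s
6–12 s: -7 × 6 = -42 cm/s
12–16 s: 7 × 4 = 28 cm/s
Δv = -36 cm/s, so v(16) = 4 + (-36) = -32 cm/s.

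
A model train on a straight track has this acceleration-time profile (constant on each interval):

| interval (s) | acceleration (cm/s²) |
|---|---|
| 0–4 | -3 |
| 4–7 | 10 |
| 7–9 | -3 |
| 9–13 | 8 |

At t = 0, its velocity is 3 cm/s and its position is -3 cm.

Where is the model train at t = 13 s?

163 cm

On each constant-a segment, Δv = aΔt and Δx = v₀Δt + ½aΔt²; chain segment to segment.
0–4 s: v starts 3 cm/s; Δx = 3·4 + ½·-3·4² = -12 cm; v ends -9 cm/s.
4–7 s: v starts -9 cm/s; Δx = -9·3 + ½·10·3² = 18 cm; v ends 21 cm/s.
7–9 s: v starts 21 cm/s; Δx = 21·2 + ½·-3·2² = 36 cm; v ends 15 cm/s.
9–13 s: v starts 15 cm/s; Δx = 15·4 + ½·8·4² = 124 cm; v ends 47 cm/s.
x(13) = -3 + Σ Δx = 163 cm.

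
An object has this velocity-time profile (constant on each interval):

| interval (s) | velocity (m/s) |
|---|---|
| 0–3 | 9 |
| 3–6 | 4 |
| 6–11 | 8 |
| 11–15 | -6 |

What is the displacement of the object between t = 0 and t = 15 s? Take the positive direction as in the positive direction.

Net displacement equals the area under the velocity-time graph (areas below the axis count negative).
0–3 s: 9 × 3 = 27 m
3–6 s: 4 × 3 = 12 m
6–11 s: 8 × 5 = 40 m
11–15 s: -6 × 4 = -24 m
Net displacement = 55 m

55 m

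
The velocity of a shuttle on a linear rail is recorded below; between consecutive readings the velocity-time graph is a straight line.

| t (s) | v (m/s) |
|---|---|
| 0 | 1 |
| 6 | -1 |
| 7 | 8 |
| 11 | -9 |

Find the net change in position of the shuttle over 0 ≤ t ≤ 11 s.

Displacement is the signed area under the v-t curve.
0–6 s: ½(1 + -1)(6) = 0 m
6–7 s: ½(-1 + 8)(1) = 3.5 m
7–11 s: ½(8 + -9)(4) = -2 m
Net displacement = 1.5 m

1.5 m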